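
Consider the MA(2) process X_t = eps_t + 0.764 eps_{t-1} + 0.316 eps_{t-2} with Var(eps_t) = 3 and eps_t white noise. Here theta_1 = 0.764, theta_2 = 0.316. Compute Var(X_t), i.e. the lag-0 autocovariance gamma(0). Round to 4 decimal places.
\gamma(0) = 5.0507

For an MA(q) process X_t = eps_t + sum_i theta_i eps_{t-i} with
Var(eps_t) = sigma^2, the variance is
  gamma(0) = sigma^2 * (1 + sum_i theta_i^2).
  sum_i theta_i^2 = (0.764)^2 + (0.316)^2 = 0.583696 + 0.099856 = 0.683552.
  gamma(0) = 3 * (1 + 0.683552) = 3 * 1.683552 = 5.050656, which rounds to 5.0507.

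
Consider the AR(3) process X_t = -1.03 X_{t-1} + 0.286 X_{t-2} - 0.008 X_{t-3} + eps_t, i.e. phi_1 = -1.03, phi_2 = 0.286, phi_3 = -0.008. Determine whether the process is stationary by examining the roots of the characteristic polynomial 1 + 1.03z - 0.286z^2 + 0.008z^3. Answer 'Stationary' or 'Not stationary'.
\text{Not stationary}

The AR(p) characteristic polynomial is P(z) = 1 + 1.03z - 0.286z^2 + 0.008z^3.
Stationarity requires all roots to lie outside the unit circle, i.e. |z| > 1 for every root.
Degree 3: look for a simple real root z0 first, then factor out (1 - z/z0) and solve the remaining quadratic.
Testing z0 = 5: P(5) = 1 + (1.03)(5) + (-0.286)(5)^2 + (0.008)(5)^3
  = 1 + (5.15) + (-7.15) + (1) = 0.  So z_0 = 5 is a root, |z_0| = 5.
Divide out the factor (1 - 0.2 z) = (1 - z/z0) (since 1/z0 = 0.2):
  P(z) = (1 - 0.2 z)(1 + (1.23) z + (-0.04) z^2)
  [check: z-coef 1.23 - (0.2) = 1.03; z^2-coef -0.04 - (0.2)(1.23) = -0.286; z^3-coef -(0.2)(-0.04) = 0.008.]
Remaining roots from the quadratic factor 1 + (1.23) z + (-0.04) z^2:
  Set 1 + (1.23) z + (-0.04) z^2 = 0, i.e. a z^2 + b z + c = 0 with a = -0.04, b = 1.23, c = 1.
  Discriminant D = b^2 - 4ac = (1.23)^2 - 4*(-0.04)*1 = 1.5129 - (-0.16) = 1.6729.
  D >= 0, so the roots are real: z = (-b +/- sqrt(D)) / (2a) = (-1.23 +/- 1.293406) / (-0.08).
    z_1 = (-1.23 + 1.293406) / (-0.08) = -0.7926,   |z_1| = 0.7926.
    z_2 = (-1.23 - 1.293406) / (-0.08) = 31.5426,   |z_2| = 31.5426.
Moduli of all roots: 5.0000, 0.7926, 31.5426.
All moduli strictly greater than 1? No.
Verdict: Not stationary.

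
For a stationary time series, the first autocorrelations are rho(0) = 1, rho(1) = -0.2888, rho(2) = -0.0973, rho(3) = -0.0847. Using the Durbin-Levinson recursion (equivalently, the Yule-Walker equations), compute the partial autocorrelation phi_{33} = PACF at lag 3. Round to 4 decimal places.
\phi_{33} = -0.1990

The PACF at lag k is phi_{kk}, the last component of the solution
to the Yule-Walker system G_k phi = r_k where
  (G_k)_{ij} = rho(|i - j|), (r_k)_i = rho(i), i,j = 1..k.
Equivalently, Durbin-Levinson gives phi_{kk} iteratively:
  phi_{11} = rho(1)
  phi_{kk} = [rho(k) - sum_{j=1..k-1} phi_{k-1,j} rho(k-j)]
            / [1 - sum_{j=1..k-1} phi_{k-1,j} rho(j)],
  phi_{k,j} = phi_{k-1,j} - phi_{kk} phi_{k-1,k-j},  j = 1..k-1.
Step k = 1:
  phi_11 = rho(1) = -0.2888.
Step k = 2:
  phi_22 = [rho(2) - phi_11 rho(1)] / [1 - phi_11 rho(1)] = [-0.0973 - (-0.2888)(-0.2888)] / [1 - (-0.2888)(-0.2888)]
         = -0.18070544 / 0.91659456 = -0.197149.
  Update: phi_21 = phi_11 - phi_22 phi_11 = -0.2888 - (-0.197149)(-0.2888) = -0.345737.
Step k = 3:
  phi_33 = [rho(3) - phi_21 rho(2) - phi_22 rho(1)] / [1 - phi_21 rho(1) - phi_22 rho(2)]
    numerator   = -0.0847 - (-0.345737)(-0.0973) - (-0.197149)(-0.2888) = -0.17527672
    denominator = 1 - (-0.345737)(-0.2888) - (-0.197149)(-0.0973) = 0.88096871
  phi_33 = -0.17527672 / 0.88096871 = -0.199.
Therefore phi_{33} = -0.1990.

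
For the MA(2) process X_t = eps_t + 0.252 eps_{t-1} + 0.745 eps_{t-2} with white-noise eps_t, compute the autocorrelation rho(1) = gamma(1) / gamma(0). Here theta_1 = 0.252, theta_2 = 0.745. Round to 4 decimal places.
\rho(1) = 0.2717

For an MA(q) process with theta_0 = 1, the autocovariance is
  gamma(k) = sigma^2 * sum_{i=0..q-k} theta_i * theta_{i+k},
and rho(k) = gamma(k) / gamma(0). Sigma^2 cancels.
  numerator   = (1)*(0.252) + (0.252)*(0.745) = 0.43974.
  denominator = (1)^2 + (0.252)^2 + (0.745)^2 = 1.618529.
  rho(1) = 0.43974 / 1.618529 = 0.2717.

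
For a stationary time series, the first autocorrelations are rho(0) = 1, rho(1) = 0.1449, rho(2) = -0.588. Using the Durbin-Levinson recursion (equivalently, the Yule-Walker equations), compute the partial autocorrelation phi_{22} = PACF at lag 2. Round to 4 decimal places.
\phi_{22} = -0.6221

The PACF at lag k is phi_{kk}, the last component of the solution
to the Yule-Walker system G_k phi = r_k where
  (G_k)_{ij} = rho(|i - j|), (r_k)_i = rho(i), i,j = 1..k.
Equivalently, Durbin-Levinson gives phi_{kk} iteratively:
  phi_{11} = rho(1)
  phi_{kk} = [rho(k) - sum_{j=1..k-1} phi_{k-1,j} rho(k-j)]
            / [1 - sum_{j=1..k-1} phi_{k-1,j} rho(j)],
  phi_{k,j} = phi_{k-1,j} - phi_{kk} phi_{k-1,k-j},  j = 1..k-1.
Step k = 1:
  phi_11 = rho(1) = 0.1449.
Step k = 2:
  phi_22 = [rho(2) - phi_11 rho(1)] / [1 - phi_11 rho(1)] = [-0.588 - (0.1449)(0.1449)] / [1 - (0.1449)(0.1449)]
         = -0.60899601 / 0.97900399 = -0.6221.
Therefore phi_{22} = -0.6221.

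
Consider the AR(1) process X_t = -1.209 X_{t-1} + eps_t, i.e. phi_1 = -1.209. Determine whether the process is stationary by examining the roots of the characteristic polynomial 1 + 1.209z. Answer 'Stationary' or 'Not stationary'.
\text{Not stationary}

The AR(p) characteristic polynomial is P(z) = 1 + 1.209z.
Stationarity requires all roots to lie outside the unit circle, i.e. |z| > 1 for every root.
This is linear in z: 1 + (1.209) z = 0  =>  z = -1/(1.209) = -0.82713,  |z| = 0.82713.
Moduli of all roots: 0.8271.
All moduli strictly greater than 1? No.
Verdict: Not stationary.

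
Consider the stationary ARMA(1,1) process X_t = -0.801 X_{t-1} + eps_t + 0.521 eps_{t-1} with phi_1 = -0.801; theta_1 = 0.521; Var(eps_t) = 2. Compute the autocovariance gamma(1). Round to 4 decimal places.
\gamma(1) = -0.9104

Multiply the model equation by X_{t-k} and take expectations. With theta_0 = psi_0 = 1 and psi_j the MA(infinity) weights, this gives
  gamma(k) - sum_i phi_i gamma(k-i) = c_k,
  c_k = sigma^2 * sum_{j=k..q} theta_j psi_{j-k}   (c_k = 0 for k > q),
using gamma(-m) = gamma(m).
psi-weights needed (psi_j = theta_j + sum_i phi_i psi_{j-i}):
  psi_1 = theta_1 + phi_1 = 0.521 + (-0.801) = -0.28
Right-hand sides:
  c_0 = sigma^2 (1 + theta_1 psi_1) = 2 * (1 + (0.521)(-0.28)) = 2 * 0.85412 = 1.70824
  c_1 = sigma^2 theta_1 = 2 * (0.521) = 1.042
  c_2 = 0
Equations for k = 0 and k = 1 (AR order 1):
  gamma(0) = phi_1 gamma(1) + c_0
  gamma(1) = phi_1 gamma(0) + c_1
Substituting the second into the first: gamma(0) (1 - phi_1^2) = c_0 + phi_1 c_1, so
  gamma(0) = (c_0 + phi_1 c_1) / (1 - phi_1^2) = (1.70824 + (-0.801)(1.042)) / (1 - (-0.801)^2) = 0.873598 / 0.358399 = 2.437501.
  gamma(1) = phi_1 gamma(0) + c_1 = (-0.801)(2.437501) + (1.042) = -0.910438.
Therefore gamma(1) = -0.9104 (to 4 decimal places).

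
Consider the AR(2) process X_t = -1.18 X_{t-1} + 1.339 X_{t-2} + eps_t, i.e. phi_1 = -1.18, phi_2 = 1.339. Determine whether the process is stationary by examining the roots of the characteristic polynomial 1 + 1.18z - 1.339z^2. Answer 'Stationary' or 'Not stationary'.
\text{Not stationary}

The AR(p) characteristic polynomial is P(z) = 1 + 1.18z - 1.339z^2.
Stationarity requires all roots to lie outside the unit circle, i.e. |z| > 1 for every root.
Set 1 + (1.18) z + (-1.339) z^2 = 0, i.e. a z^2 + b z + c = 0 with a = -1.339, b = 1.18, c = 1.
Discriminant D = b^2 - 4ac = (1.18)^2 - 4*(-1.339)*1 = 1.3924 - (-5.356) = 6.7484.
D >= 0, so the roots are real: z = (-b +/- sqrt(D)) / (2a) = (-1.18 +/- 2.597768) / (-2.678).
  z_1 = (-1.18 + 2.597768) / (-2.678) = -0.5294,   |z_1| = 0.5294.
  z_2 = (-1.18 - 2.597768) / (-2.678) = 1.4107,   |z_2| = 1.4107.
Moduli of all roots: 0.5294, 1.4107.
All moduli strictly greater than 1? No.
Verdict: Not stationary.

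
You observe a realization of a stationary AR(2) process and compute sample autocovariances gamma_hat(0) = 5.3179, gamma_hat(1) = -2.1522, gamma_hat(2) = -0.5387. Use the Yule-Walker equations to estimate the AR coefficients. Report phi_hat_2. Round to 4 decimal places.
\hat\phi_{2} = -0.3170

The Yule-Walker equations for an AR(p) process read, in matrix form,
  Gamma_p phi = r_p,   with   (Gamma_p)_{ij} = gamma(|i - j|),
                       (r_p)_i = gamma(i),   i,j = 1..p.
Substitute the sample gammas (Toeplitz matrix and right-hand side of size 2):
  Gamma_p = [[5.3179, -2.1522], [-2.1522, 5.3179]]
  r_p     = [-2.1522, -0.5387]
Written out:
  5.3179 phi_1 - 2.1522 phi_2 = -2.1522
  -2.1522 phi_1 + 5.3179 phi_2 = -0.5387
Solve by Cramer's rule:
  det = gamma(0)^2 - gamma(1)^2 = (5.3179)^2 - (-2.1522)^2 = 28.28006041 - 4.63196484 = 23.64809557
  phi_hat_1 = [gamma(1) gamma(0) - gamma(1) gamma(2)] / det = [(-2.1522)(5.3179) - (-2.1522)(-0.5387)] / 23.64809557 = -12.60457452 / 23.64809557 = -0.533
  phi_hat_2 = [gamma(0) gamma(2) - gamma(1)^2] / det = [(5.3179)(-0.5387) - (-2.1522)^2] / 23.64809557 = -7.49671757 / 23.64809557 = -0.317
So phi_hat = [-0.5330, -0.3170].
Therefore phi_hat_2 = -0.3170.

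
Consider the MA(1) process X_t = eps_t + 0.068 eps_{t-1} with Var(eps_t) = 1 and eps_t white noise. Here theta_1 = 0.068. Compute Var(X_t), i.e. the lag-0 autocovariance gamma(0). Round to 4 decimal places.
\gamma(0) = 1.0046

For an MA(q) process X_t = eps_t + sum_i theta_i eps_{t-i} with
Var(eps_t) = sigma^2, the variance is
  gamma(0) = sigma^2 * (1 + sum_i theta_i^2).
  sum_i theta_i^2 = (0.068)^2 = 0.004624.
  gamma(0) = 1 * (1 + 0.004624) = 1 * 1.004624 = 1.004624, which rounds to 1.0046.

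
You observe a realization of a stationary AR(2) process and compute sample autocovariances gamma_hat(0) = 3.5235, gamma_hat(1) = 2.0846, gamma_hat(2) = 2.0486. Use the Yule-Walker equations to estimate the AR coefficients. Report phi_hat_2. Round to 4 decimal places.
\hat\phi_{2} = 0.3560

The Yule-Walker equations for an AR(p) process read, in matrix form,
  Gamma_p phi = r_p,   with   (Gamma_p)_{ij} = gamma(|i - j|),
                       (r_p)_i = gamma(i),   i,j = 1..p.
Substitute the sample gammas (Toeplitz matrix and right-hand side of size 2):
  Gamma_p = [[3.5235, 2.0846], [2.0846, 3.5235]]
  r_p     = [2.0846, 2.0486]
Written out:
  3.5235 phi_1 + 2.0846 phi_2 = 2.0846
  2.0846 phi_1 + 3.5235 phi_2 = 2.0486
Solve by Cramer's rule:
  det = gamma(0)^2 - gamma(1)^2 = (3.5235)^2 - (2.0846)^2 = 12.41505225 - 4.34555716 = 8.06949509
  phi_hat_1 = [gamma(1) gamma(0) - gamma(1) gamma(2)] / det = [(2.0846)(3.5235) - (2.0846)(2.0486)] / 8.06949509 = 3.07457654 / 8.06949509 = 0.381
  phi_hat_2 = [gamma(0) gamma(2) - gamma(1)^2] / det = [(3.5235)(2.0486) - (2.0846)^2] / 8.06949509 = 2.87268494 / 8.06949509 = 0.356
So phi_hat = [0.3810, 0.3560].
Therefore phi_hat_2 = 0.3560.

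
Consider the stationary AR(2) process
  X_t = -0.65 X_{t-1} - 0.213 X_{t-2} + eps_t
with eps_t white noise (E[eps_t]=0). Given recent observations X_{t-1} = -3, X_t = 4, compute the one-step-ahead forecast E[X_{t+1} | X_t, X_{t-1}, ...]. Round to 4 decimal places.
E[X_{t+1} \mid \mathcal F_t] = -1.9610

For an AR(p) model X_t = c + sum_i phi_i X_{t-i} + eps_t, the
one-step-ahead conditional mean is
  E[X_{t+1} | X_t, ...] = c + sum_i phi_i X_{t+1-i}.
Substitute known values:
  E[X_{t+1} | ...] = (-0.65) * (4) + (-0.213) * (-3)
                   = -1.9610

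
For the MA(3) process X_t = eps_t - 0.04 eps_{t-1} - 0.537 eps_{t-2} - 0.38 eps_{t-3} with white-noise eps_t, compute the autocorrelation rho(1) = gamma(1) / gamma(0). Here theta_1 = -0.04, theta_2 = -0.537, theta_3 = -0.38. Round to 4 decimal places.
\rho(1) = 0.1294

For an MA(q) process with theta_0 = 1, the autocovariance is
  gamma(k) = sigma^2 * sum_{i=0..q-k} theta_i * theta_{i+k},
and rho(k) = gamma(k) / gamma(0). Sigma^2 cancels.
  numerator   = (1)*(-0.04) + (-0.04)*(-0.537) + (-0.537)*(-0.38) = 0.18554.
  denominator = (1)^2 + (-0.04)^2 + (-0.537)^2 + (-0.38)^2 = 1.434369.
  rho(1) = 0.18554 / 1.434369 = 0.1294.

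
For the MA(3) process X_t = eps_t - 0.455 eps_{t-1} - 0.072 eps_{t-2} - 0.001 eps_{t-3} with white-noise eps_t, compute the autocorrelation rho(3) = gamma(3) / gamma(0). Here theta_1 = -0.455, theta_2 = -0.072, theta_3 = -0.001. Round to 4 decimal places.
\rho(3) = -0.0008

For an MA(q) process with theta_0 = 1, the autocovariance is
  gamma(k) = sigma^2 * sum_{i=0..q-k} theta_i * theta_{i+k},
and rho(k) = gamma(k) / gamma(0). Sigma^2 cancels.
  numerator   = (1)*(-0.001) = -0.001.
  denominator = (1)^2 + (-0.455)^2 + (-0.072)^2 + (-0.001)^2 = 1.21221.
  rho(3) = -0.001 / 1.21221 = -0.0008.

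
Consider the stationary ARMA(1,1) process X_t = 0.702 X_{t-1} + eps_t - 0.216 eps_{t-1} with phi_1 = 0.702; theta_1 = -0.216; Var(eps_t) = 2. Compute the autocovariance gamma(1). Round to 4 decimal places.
\gamma(1) = 1.6258

Multiply the model equation by X_{t-k} and take expectations. With theta_0 = psi_0 = 1 and psi_j the MA(infinity) weights, this gives
  gamma(k) - sum_i phi_i gamma(k-i) = c_k,
  c_k = sigma^2 * sum_{j=k..q} theta_j psi_{j-k}   (c_k = 0 for k > q),
using gamma(-m) = gamma(m).
psi-weights needed (psi_j = theta_j + sum_i phi_i psi_{j-i}):
  psi_1 = theta_1 + phi_1 = -0.216 + (0.702) = 0.486
Right-hand sides:
  c_0 = sigma^2 (1 + theta_1 psi_1) = 2 * (1 + (-0.216)(0.486)) = 2 * 0.895024 = 1.790048
  c_1 = sigma^2 theta_1 = 2 * (-0.216) = -0.432
  c_2 = 0
Equations for k = 0 and k = 1 (AR order 1):
  gamma(0) = phi_1 gamma(1) + c_0
  gamma(1) = phi_1 gamma(0) + c_1
Substituting the second into the first: gamma(0) (1 - phi_1^2) = c_0 + phi_1 c_1, so
  gamma(0) = (c_0 + phi_1 c_1) / (1 - phi_1^2) = (1.790048 + (0.702)(-0.432)) / (1 - (0.702)^2) = 1.486784 / 0.507196 = 2.93138.
  gamma(1) = phi_1 gamma(0) + c_1 = (0.702)(2.93138) + (-0.432) = 1.625828.
Therefore gamma(1) = 1.6258 (to 4 decimal places).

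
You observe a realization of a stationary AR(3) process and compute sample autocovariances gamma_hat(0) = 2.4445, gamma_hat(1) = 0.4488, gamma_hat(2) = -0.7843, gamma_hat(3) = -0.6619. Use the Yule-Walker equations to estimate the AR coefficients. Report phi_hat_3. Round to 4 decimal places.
\hat\phi_{3} = -0.1470

The Yule-Walker equations for an AR(p) process read, in matrix form,
  Gamma_p phi = r_p,   with   (Gamma_p)_{ij} = gamma(|i - j|),
                       (r_p)_i = gamma(i),   i,j = 1..p.
Substitute the sample gammas (Toeplitz matrix and right-hand side of size 3):
  Gamma_p = [[2.4445, 0.4488, -0.7843], [0.4488, 2.4445, 0.4488], [-0.7843, 0.4488, 2.4445]]
  r_p     = [0.4488, -0.7843, -0.6619]
Written out (R1..R3):
  (R1) 2.4445 phi_1 + 0.4488 phi_2 - 0.7843 phi_3 = 0.4488
  (R2) 0.4488 phi_1 + 2.4445 phi_2 + 0.4488 phi_3 = -0.7843
  (R3) -0.7843 phi_1 + 0.4488 phi_2 + 2.4445 phi_3 = -0.6619
Gaussian elimination:
  R2 <- R2 - (0.4488/2.4445) R1 = R2 - (0.183596) R1:  2.362102 phi_2 + 0.592794 phi_3 = -0.866698
  R3 <- R3 - (-0.7843/2.4445) R1 = R3 - (-0.320843) R1:  0.592794 phi_2 + 2.192863 phi_3 = -0.517906
  R3 <- R3 - (0.592794/2.362102) R2 = R3 - (0.25096) R2:  2.044095 phi_3 = -0.300399
Back-substitution:
  phi_hat_3 = -0.300399 / 2.044095 = -0.146959
  phi_hat_2 = (-0.866698 - (0.592794)(-0.146959)) / 2.362102 = -0.330037
  phi_hat_1 = (0.4488 - (0.4488)(-0.330037) - (-0.7843)(-0.146959)) / 2.4445 = 0.197038
So phi_hat = [0.1970, -0.3300, -0.1470].
Therefore phi_hat_3 = -0.1470.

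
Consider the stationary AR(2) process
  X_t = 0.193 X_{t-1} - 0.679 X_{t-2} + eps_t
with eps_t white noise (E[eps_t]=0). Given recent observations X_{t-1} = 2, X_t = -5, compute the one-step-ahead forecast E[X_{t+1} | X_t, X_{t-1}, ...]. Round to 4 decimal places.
E[X_{t+1} \mid \mathcal F_t] = -2.3230

For an AR(p) model X_t = c + sum_i phi_i X_{t-i} + eps_t, the
one-step-ahead conditional mean is
  E[X_{t+1} | X_t, ...] = c + sum_i phi_i X_{t+1-i}.
Substitute known values:
  E[X_{t+1} | ...] = (0.193) * (-5) + (-0.679) * (2)
                   = -2.3230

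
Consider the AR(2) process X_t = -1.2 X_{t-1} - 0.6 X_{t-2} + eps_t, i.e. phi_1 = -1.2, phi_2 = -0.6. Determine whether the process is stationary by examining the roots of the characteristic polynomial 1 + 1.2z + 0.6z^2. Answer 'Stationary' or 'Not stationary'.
\text{Stationary}

The AR(p) characteristic polynomial is P(z) = 1 + 1.2z + 0.6z^2.
Stationarity requires all roots to lie outside the unit circle, i.e. |z| > 1 for every root.
Set 1 + (1.2) z + (0.6) z^2 = 0, i.e. a z^2 + b z + c = 0 with a = 0.6, b = 1.2, c = 1.
Discriminant D = b^2 - 4ac = (1.2)^2 - 4*(0.6)*1 = 1.44 - (2.4) = -0.96.
D < 0, so the roots are the complex-conjugate pair z = (-b +/- i sqrt(-D)) / (2a) = -1 +/- 0.8165i.
For a conjugate pair |z|^2 = z * conj(z) = (product of roots) = c/a = 1/(0.6) = 1.666667, so |z| = sqrt(1.666667) = 1.291 for both roots.
Moduli of all roots: 1.2910, 1.2910.
All moduli strictly greater than 1? Yes.
Verdict: Stationary.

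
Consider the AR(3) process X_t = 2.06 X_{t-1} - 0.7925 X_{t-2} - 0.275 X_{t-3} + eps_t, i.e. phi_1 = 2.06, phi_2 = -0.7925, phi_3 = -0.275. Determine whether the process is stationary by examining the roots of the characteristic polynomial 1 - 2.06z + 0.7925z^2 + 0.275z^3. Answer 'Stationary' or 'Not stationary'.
\text{Not stationary}

The AR(p) characteristic polynomial is P(z) = 1 - 2.06z + 0.7925z^2 + 0.275z^3.
Stationarity requires all roots to lie outside the unit circle, i.e. |z| > 1 for every root.
Degree 3: look for a simple real root z0 first, then factor out (1 - z/z0) and solve the remaining quadratic.
Testing z0 = 0.8: P(0.8) = 1 + (-2.06)(0.8) + (0.7925)(0.8)^2 + (0.275)(0.8)^3
  = 1 + (-1.648) + (0.5072) + (0.1408) = 0.  So z_0 = 0.8 is a root, |z_0| = 0.8.
Divide out the factor (1 - 1.25 z) = (1 - z/z0) (since 1/z0 = 1.25):
  P(z) = (1 - 1.25 z)(1 + (-0.81) z + (-0.22) z^2)
  [check: z-coef -0.81 - (1.25) = -2.06; z^2-coef -0.22 - (1.25)(-0.81) = 0.7925; z^3-coef -(1.25)(-0.22) = 0.275.]
Remaining roots from the quadratic factor 1 + (-0.81) z + (-0.22) z^2:
  Set 1 + (-0.81) z + (-0.22) z^2 = 0, i.e. a z^2 + b z + c = 0 with a = -0.22, b = -0.81, c = 1.
  Discriminant D = b^2 - 4ac = (-0.81)^2 - 4*(-0.22)*1 = 0.6561 - (-0.88) = 1.5361.
  D >= 0, so the roots are real: z = (-b +/- sqrt(D)) / (2a) = (0.81 +/- 1.239395) / (-0.44).
    z_1 = (0.81 + 1.239395) / (-0.44) = -4.6577,   |z_1| = 4.6577.
    z_2 = (0.81 - 1.239395) / (-0.44) = 0.9759,   |z_2| = 0.9759.
Moduli of all roots: 0.8000, 4.6577, 0.9759.
All moduli strictly greater than 1? No.
Verdict: Not stationary.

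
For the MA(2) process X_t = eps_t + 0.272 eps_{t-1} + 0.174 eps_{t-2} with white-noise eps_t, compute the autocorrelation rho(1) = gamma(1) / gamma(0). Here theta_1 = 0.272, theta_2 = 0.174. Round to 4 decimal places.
\rho(1) = 0.2892

For an MA(q) process with theta_0 = 1, the autocovariance is
  gamma(k) = sigma^2 * sum_{i=0..q-k} theta_i * theta_{i+k},
and rho(k) = gamma(k) / gamma(0). Sigma^2 cancels.
  numerator   = (1)*(0.272) + (0.272)*(0.174) = 0.319328.
  denominator = (1)^2 + (0.272)^2 + (0.174)^2 = 1.10426.
  rho(1) = 0.319328 / 1.10426 = 0.2892.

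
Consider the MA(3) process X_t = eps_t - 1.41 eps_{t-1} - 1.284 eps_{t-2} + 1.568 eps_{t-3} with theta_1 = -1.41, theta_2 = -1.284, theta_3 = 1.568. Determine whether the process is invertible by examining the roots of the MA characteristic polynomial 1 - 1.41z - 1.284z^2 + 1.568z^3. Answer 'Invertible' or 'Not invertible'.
\text{Not invertible}

The MA(q) characteristic polynomial is P(z) = 1 - 1.41z - 1.284z^2 + 1.568z^3.
Invertibility requires all roots to lie outside the unit circle, i.e. |z| > 1 for every root.
Degree 3: look for a simple real root z0 first, then factor out (1 - z/z0) and solve the remaining quadratic.
Testing z0 = 0.625: P(0.625) = 1 + (-1.41)(0.625) + (-1.284)(0.625)^2 + (1.568)(0.625)^3
  = 1 + (-0.88125) + (-0.501563) + (0.382812) = 0.  So z_0 = 0.625 is a root, |z_0| = 0.625.
Divide out the factor (1 - 1.6 z) = (1 - z/z0) (since 1/z0 = 1.6):
  P(z) = (1 - 1.6 z)(1 + (0.19) z + (-0.98) z^2)
  [check: z-coef 0.19 - (1.6) = -1.41; z^2-coef -0.98 - (1.6)(0.19) = -1.284; z^3-coef -(1.6)(-0.98) = 1.568.]
Remaining roots from the quadratic factor 1 + (0.19) z + (-0.98) z^2:
  Set 1 + (0.19) z + (-0.98) z^2 = 0, i.e. a z^2 + b z + c = 0 with a = -0.98, b = 0.19, c = 1.
  Discriminant D = b^2 - 4ac = (0.19)^2 - 4*(-0.98)*1 = 0.0361 - (-3.92) = 3.9561.
  D >= 0, so the roots are real: z = (-b +/- sqrt(D)) / (2a) = (-0.19 +/- 1.988995) / (-1.96).
    z_1 = (-0.19 + 1.988995) / (-1.96) = -0.9179,   |z_1| = 0.9179.
    z_2 = (-0.19 - 1.988995) / (-1.96) = 1.1117,   |z_2| = 1.1117.
Moduli of all roots: 0.6250, 0.9179, 1.1117.
All moduli strictly greater than 1? No.
Verdict: Not invertible.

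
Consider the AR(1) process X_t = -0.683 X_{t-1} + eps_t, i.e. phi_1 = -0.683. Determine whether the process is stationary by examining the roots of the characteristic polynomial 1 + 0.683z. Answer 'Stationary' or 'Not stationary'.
\text{Stationary}

The AR(p) characteristic polynomial is P(z) = 1 + 0.683z.
Stationarity requires all roots to lie outside the unit circle, i.e. |z| > 1 for every root.
This is linear in z: 1 + (0.683) z = 0  =>  z = -1/(0.683) = -1.464129,  |z| = 1.464129.
Moduli of all roots: 1.4641.
All moduli strictly greater than 1? Yes.
Verdict: Stationary.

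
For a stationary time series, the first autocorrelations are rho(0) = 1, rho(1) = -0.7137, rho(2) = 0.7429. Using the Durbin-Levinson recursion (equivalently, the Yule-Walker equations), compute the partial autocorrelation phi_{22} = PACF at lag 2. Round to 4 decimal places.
\phi_{22} = 0.4760

The PACF at lag k is phi_{kk}, the last component of the solution
to the Yule-Walker system G_k phi = r_k where
  (G_k)_{ij} = rho(|i - j|), (r_k)_i = rho(i), i,j = 1..k.
Equivalently, Durbin-Levinson gives phi_{kk} iteratively:
  phi_{11} = rho(1)
  phi_{kk} = [rho(k) - sum_{j=1..k-1} phi_{k-1,j} rho(k-j)]
            / [1 - sum_{j=1..k-1} phi_{k-1,j} rho(j)],
  phi_{k,j} = phi_{k-1,j} - phi_{kk} phi_{k-1,k-j},  j = 1..k-1.
Step k = 1:
  phi_11 = rho(1) = -0.7137.
Step k = 2:
  phi_22 = [rho(2) - phi_11 rho(1)] / [1 - phi_11 rho(1)] = [0.7429 - (-0.7137)(-0.7137)] / [1 - (-0.7137)(-0.7137)]
         = 0.23353231 / 0.49063231 = 0.476.
Therefore phi_{22} = 0.4760.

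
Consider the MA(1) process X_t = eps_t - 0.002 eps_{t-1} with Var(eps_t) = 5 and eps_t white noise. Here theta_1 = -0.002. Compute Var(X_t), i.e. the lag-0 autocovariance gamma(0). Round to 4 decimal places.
\gamma(0) = 5.0000

For an MA(q) process X_t = eps_t + sum_i theta_i eps_{t-i} with
Var(eps_t) = sigma^2, the variance is
  gamma(0) = sigma^2 * (1 + sum_i theta_i^2).
  sum_i theta_i^2 = (-0.002)^2 = 0.000004.
  gamma(0) = 5 * (1 + 0.000004) = 5 * 1.000004 = 5.00002, which rounds to 5.0000.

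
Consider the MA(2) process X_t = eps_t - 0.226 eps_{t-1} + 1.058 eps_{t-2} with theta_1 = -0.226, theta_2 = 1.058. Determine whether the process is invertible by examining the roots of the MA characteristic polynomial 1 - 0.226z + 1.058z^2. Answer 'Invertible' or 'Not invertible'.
\text{Not invertible}

The MA(q) characteristic polynomial is P(z) = 1 - 0.226z + 1.058z^2.
Invertibility requires all roots to lie outside the unit circle, i.e. |z| > 1 for every root.
Set 1 + (-0.226) z + (1.058) z^2 = 0, i.e. a z^2 + b z + c = 0 with a = 1.058, b = -0.226, c = 1.
Discriminant D = b^2 - 4ac = (-0.226)^2 - 4*(1.058)*1 = 0.051076 - (4.232) = -4.180924.
D < 0, so the roots are the complex-conjugate pair z = (-b +/- i sqrt(-D)) / (2a) = 0.1068 +/- 0.9663i.
For a conjugate pair |z|^2 = z * conj(z) = (product of roots) = c/a = 1/(1.058) = 0.94518, so |z| = sqrt(0.94518) = 0.9722 for both roots.
Moduli of all roots: 0.9722, 0.9722.
All moduli strictly greater than 1? No.
Verdict: Not invertible.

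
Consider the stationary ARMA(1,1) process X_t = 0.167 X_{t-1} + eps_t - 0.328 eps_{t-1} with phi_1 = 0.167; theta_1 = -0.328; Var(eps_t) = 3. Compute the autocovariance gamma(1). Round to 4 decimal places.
\gamma(1) = -0.4696

Multiply the model equation by X_{t-k} and take expectations. With theta_0 = psi_0 = 1 and psi_j the MA(infinity) weights, this gives
  gamma(k) - sum_i phi_i gamma(k-i) = c_k,
  c_k = sigma^2 * sum_{j=k..q} theta_j psi_{j-k}   (c_k = 0 for k > q),
using gamma(-m) = gamma(m).
psi-weights needed (psi_j = theta_j + sum_i phi_i psi_{j-i}):
  psi_1 = theta_1 + phi_1 = -0.328 + (0.167) = -0.161
Right-hand sides:
  c_0 = sigma^2 (1 + theta_1 psi_1) = 3 * (1 + (-0.328)(-0.161)) = 3 * 1.052808 = 3.158424
  c_1 = sigma^2 theta_1 = 3 * (-0.328) = -0.984
  c_2 = 0
Equations for k = 0 and k = 1 (AR order 1):
  gamma(0) = phi_1 gamma(1) + c_0
  gamma(1) = phi_1 gamma(0) + c_1
Substituting the second into the first: gamma(0) (1 - phi_1^2) = c_0 + phi_1 c_1, so
  gamma(0) = (c_0 + phi_1 c_1) / (1 - phi_1^2) = (3.158424 + (0.167)(-0.984)) / (1 - (0.167)^2) = 2.994096 / 0.972111 = 3.079994.
  gamma(1) = phi_1 gamma(0) + c_1 = (0.167)(3.079994) + (-0.984) = -0.469641.
Therefore gamma(1) = -0.4696 (to 4 decimal places).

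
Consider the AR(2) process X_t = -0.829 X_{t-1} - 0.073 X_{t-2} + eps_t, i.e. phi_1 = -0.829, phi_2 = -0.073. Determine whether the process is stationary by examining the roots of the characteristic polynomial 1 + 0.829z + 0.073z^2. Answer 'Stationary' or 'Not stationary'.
\text{Stationary}

The AR(p) characteristic polynomial is P(z) = 1 + 0.829z + 0.073z^2.
Stationarity requires all roots to lie outside the unit circle, i.e. |z| > 1 for every root.
Set 1 + (0.829) z + (0.073) z^2 = 0, i.e. a z^2 + b z + c = 0 with a = 0.073, b = 0.829, c = 1.
Discriminant D = b^2 - 4ac = (0.829)^2 - 4*(0.073)*1 = 0.687241 - (0.292) = 0.395241.
D >= 0, so the roots are real: z = (-b +/- sqrt(D)) / (2a) = (-0.829 +/- 0.628682) / (0.146).
  z_1 = (-0.829 + 0.628682) / (0.146) = -1.372,   |z_1| = 1.372.
  z_2 = (-0.829 - 0.628682) / (0.146) = -9.9841,   |z_2| = 9.9841.
Moduli of all roots: 1.3720, 9.9841.
All moduli strictly greater than 1? Yes.
Verdict: Stationary.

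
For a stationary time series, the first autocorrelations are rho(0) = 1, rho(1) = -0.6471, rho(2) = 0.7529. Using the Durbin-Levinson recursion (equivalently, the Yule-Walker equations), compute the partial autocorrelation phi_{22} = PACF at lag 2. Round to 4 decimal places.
\phi_{22} = 0.5749

The PACF at lag k is phi_{kk}, the last component of the solution
to the Yule-Walker system G_k phi = r_k where
  (G_k)_{ij} = rho(|i - j|), (r_k)_i = rho(i), i,j = 1..k.
Equivalently, Durbin-Levinson gives phi_{kk} iteratively:
  phi_{11} = rho(1)
  phi_{kk} = [rho(k) - sum_{j=1..k-1} phi_{k-1,j} rho(k-j)]
            / [1 - sum_{j=1..k-1} phi_{k-1,j} rho(j)],
  phi_{k,j} = phi_{k-1,j} - phi_{kk} phi_{k-1,k-j},  j = 1..k-1.
Step k = 1:
  phi_11 = rho(1) = -0.6471.
Step k = 2:
  phi_22 = [rho(2) - phi_11 rho(1)] / [1 - phi_11 rho(1)] = [0.7529 - (-0.6471)(-0.6471)] / [1 - (-0.6471)(-0.6471)]
         = 0.33416159 / 0.58126159 = 0.5749.
Therefore phi_{22} = 0.5749.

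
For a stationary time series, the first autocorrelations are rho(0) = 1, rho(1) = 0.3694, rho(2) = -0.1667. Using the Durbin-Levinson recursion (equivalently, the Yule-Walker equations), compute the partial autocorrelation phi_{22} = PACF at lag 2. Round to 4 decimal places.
\phi_{22} = -0.3511

The PACF at lag k is phi_{kk}, the last component of the solution
to the Yule-Walker system G_k phi = r_k where
  (G_k)_{ij} = rho(|i - j|), (r_k)_i = rho(i), i,j = 1..k.
Equivalently, Durbin-Levinson gives phi_{kk} iteratively:
  phi_{11} = rho(1)
  phi_{kk} = [rho(k) - sum_{j=1..k-1} phi_{k-1,j} rho(k-j)]
            / [1 - sum_{j=1..k-1} phi_{k-1,j} rho(j)],
  phi_{k,j} = phi_{k-1,j} - phi_{kk} phi_{k-1,k-j},  j = 1..k-1.
Step k = 1:
  phi_11 = rho(1) = 0.3694.
Step k = 2:
  phi_22 = [rho(2) - phi_11 rho(1)] / [1 - phi_11 rho(1)] = [-0.1667 - (0.3694)(0.3694)] / [1 - (0.3694)(0.3694)]
         = -0.30315636 / 0.86354364 = -0.3511.
Therefore phi_{22} = -0.3511.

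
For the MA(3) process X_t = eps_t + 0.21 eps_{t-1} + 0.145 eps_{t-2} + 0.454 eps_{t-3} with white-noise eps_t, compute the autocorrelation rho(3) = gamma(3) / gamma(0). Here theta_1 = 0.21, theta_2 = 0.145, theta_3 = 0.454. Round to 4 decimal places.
\rho(3) = 0.3571

For an MA(q) process with theta_0 = 1, the autocovariance is
  gamma(k) = sigma^2 * sum_{i=0..q-k} theta_i * theta_{i+k},
and rho(k) = gamma(k) / gamma(0). Sigma^2 cancels.
  numerator   = (1)*(0.454) = 0.454.
  denominator = (1)^2 + (0.21)^2 + (0.145)^2 + (0.454)^2 = 1.271241.
  rho(3) = 0.454 / 1.271241 = 0.3571.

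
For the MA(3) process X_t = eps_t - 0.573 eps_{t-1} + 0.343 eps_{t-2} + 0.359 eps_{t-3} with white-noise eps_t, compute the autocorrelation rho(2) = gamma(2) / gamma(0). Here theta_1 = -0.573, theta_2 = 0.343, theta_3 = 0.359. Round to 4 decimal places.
\rho(2) = 0.0872

For an MA(q) process with theta_0 = 1, the autocovariance is
  gamma(k) = sigma^2 * sum_{i=0..q-k} theta_i * theta_{i+k},
and rho(k) = gamma(k) / gamma(0). Sigma^2 cancels.
  numerator   = (1)*(0.343) + (-0.573)*(0.359) = 0.137293.
  denominator = (1)^2 + (-0.573)^2 + (0.343)^2 + (0.359)^2 = 1.574859.
  rho(2) = 0.137293 / 1.574859 = 0.0872.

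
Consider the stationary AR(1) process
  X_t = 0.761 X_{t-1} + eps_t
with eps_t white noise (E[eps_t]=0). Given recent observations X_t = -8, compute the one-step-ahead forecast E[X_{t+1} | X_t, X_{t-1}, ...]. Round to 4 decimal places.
E[X_{t+1} \mid \mathcal F_t] = -6.0880

For an AR(p) model X_t = c + sum_i phi_i X_{t-i} + eps_t, the
one-step-ahead conditional mean is
  E[X_{t+1} | X_t, ...] = c + sum_i phi_i X_{t+1-i}.
Substitute known values:
  E[X_{t+1} | ...] = (0.761) * (-8)
                   = -6.0880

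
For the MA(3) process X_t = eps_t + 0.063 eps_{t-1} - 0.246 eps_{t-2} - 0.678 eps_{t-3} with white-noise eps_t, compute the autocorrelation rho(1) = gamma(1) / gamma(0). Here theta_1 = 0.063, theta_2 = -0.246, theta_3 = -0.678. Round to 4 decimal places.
\rho(1) = 0.1406

For an MA(q) process with theta_0 = 1, the autocovariance is
  gamma(k) = sigma^2 * sum_{i=0..q-k} theta_i * theta_{i+k},
and rho(k) = gamma(k) / gamma(0). Sigma^2 cancels.
  numerator   = (1)*(0.063) + (0.063)*(-0.246) + (-0.246)*(-0.678) = 0.21429.
  denominator = (1)^2 + (0.063)^2 + (-0.246)^2 + (-0.678)^2 = 1.524169.
  rho(1) = 0.21429 / 1.524169 = 0.1406.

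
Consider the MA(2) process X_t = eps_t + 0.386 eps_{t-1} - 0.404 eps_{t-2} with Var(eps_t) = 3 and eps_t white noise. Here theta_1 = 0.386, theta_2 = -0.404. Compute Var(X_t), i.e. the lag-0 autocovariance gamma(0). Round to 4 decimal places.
\gamma(0) = 3.9366

For an MA(q) process X_t = eps_t + sum_i theta_i eps_{t-i} with
Var(eps_t) = sigma^2, the variance is
  gamma(0) = sigma^2 * (1 + sum_i theta_i^2).
  sum_i theta_i^2 = (0.386)^2 + (-0.404)^2 = 0.148996 + 0.163216 = 0.312212.
  gamma(0) = 3 * (1 + 0.312212) = 3 * 1.312212 = 3.936636, which rounds to 3.9366.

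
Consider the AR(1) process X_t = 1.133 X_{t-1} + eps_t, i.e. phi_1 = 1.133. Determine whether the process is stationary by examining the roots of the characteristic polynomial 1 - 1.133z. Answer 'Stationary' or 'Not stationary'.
\text{Not stationary}

The AR(p) characteristic polynomial is P(z) = 1 - 1.133z.
Stationarity requires all roots to lie outside the unit circle, i.e. |z| > 1 for every root.
This is linear in z: 1 + (-1.133) z = 0  =>  z = -1/(-1.133) = 0.882613,  |z| = 0.882613.
Moduli of all roots: 0.8826.
All moduli strictly greater than 1? No.
Verdict: Not stationary.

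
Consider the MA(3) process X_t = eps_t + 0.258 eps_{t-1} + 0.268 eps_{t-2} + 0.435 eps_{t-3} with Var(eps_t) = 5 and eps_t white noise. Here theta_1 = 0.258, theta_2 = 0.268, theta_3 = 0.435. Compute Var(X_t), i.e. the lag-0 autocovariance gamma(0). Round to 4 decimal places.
\gamma(0) = 6.6381

For an MA(q) process X_t = eps_t + sum_i theta_i eps_{t-i} with
Var(eps_t) = sigma^2, the variance is
  gamma(0) = sigma^2 * (1 + sum_i theta_i^2).
  sum_i theta_i^2 = (0.258)^2 + (0.268)^2 + (0.435)^2 = 0.066564 + 0.071824 + 0.189225 = 0.327613.
  gamma(0) = 5 * (1 + 0.327613) = 5 * 1.327613 = 6.638065, which rounds to 6.6381.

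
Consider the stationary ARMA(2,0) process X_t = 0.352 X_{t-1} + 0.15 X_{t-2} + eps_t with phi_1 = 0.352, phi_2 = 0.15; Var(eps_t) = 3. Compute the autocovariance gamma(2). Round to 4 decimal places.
\gamma(2) = 1.0956

Multiply the model equation by X_{t-k} and take expectations. With theta_0 = psi_0 = 1 and psi_j the MA(infinity) weights, this gives
  gamma(k) - sum_i phi_i gamma(k-i) = c_k,
  c_k = sigma^2 * sum_{j=k..q} theta_j psi_{j-k}   (c_k = 0 for k > q),
using gamma(-m) = gamma(m).
Pure AR (q = 0): c_0 = sigma^2 = 3, c_k = 0 for k >= 1.
Equations for k = 0, 1, 2 (AR order 2, c_2 = 0):
  (E0) gamma(0) = phi_1 gamma(1) + phi_2 gamma(2) + c_0
  (E1) gamma(1) = phi_1 gamma(0) + phi_2 gamma(1) + c_1
  (E2) gamma(2) = phi_1 gamma(1) + phi_2 gamma(0)
From (E1): gamma(1) = A gamma(0) + B with
  A = phi_1 / (1 - phi_2) = 0.352 / 0.85 = 0.414118,   B = c_1 / (1 - phi_2) = 0 / 0.85 = 0.
Insert (E2) into (E0): gamma(0) (1 - phi_2^2) = phi_1 (1 + phi_2) gamma(1) + c_0.
  phi_1 (1 + phi_2) = (0.352)(1.15) = 0.4048,   1 - phi_2^2 = 0.9775.
Replace gamma(1) by A gamma(0) + B and collect gamma(0):
  gamma(0) [0.9775 - (0.4048)(0.414118)] = c_0 = 3
  gamma(0) * 0.809865 = 3
  gamma(0) = 3 / 0.809865 = 3.70432.
  gamma(1) = A gamma(0) = (0.414118)(3.70432) = 1.534024.
  gamma(2) = phi_1 gamma(1) + phi_2 gamma(0) = (0.352)(1.534024) + (0.15)(3.70432) = 1.095625.
Therefore gamma(2) = 1.0956 (to 4 decimal places).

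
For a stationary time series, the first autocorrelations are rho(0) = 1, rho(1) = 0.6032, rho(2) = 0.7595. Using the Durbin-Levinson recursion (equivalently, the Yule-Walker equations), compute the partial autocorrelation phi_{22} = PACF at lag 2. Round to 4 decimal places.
\phi_{22} = 0.6219

The PACF at lag k is phi_{kk}, the last component of the solution
to the Yule-Walker system G_k phi = r_k where
  (G_k)_{ij} = rho(|i - j|), (r_k)_i = rho(i), i,j = 1..k.
Equivalently, Durbin-Levinson gives phi_{kk} iteratively:
  phi_{11} = rho(1)
  phi_{kk} = [rho(k) - sum_{j=1..k-1} phi_{k-1,j} rho(k-j)]
            / [1 - sum_{j=1..k-1} phi_{k-1,j} rho(j)],
  phi_{k,j} = phi_{k-1,j} - phi_{kk} phi_{k-1,k-j},  j = 1..k-1.
Step k = 1:
  phi_11 = rho(1) = 0.6032.
Step k = 2:
  phi_22 = [rho(2) - phi_11 rho(1)] / [1 - phi_11 rho(1)] = [0.7595 - (0.6032)(0.6032)] / [1 - (0.6032)(0.6032)]
         = 0.39564976 / 0.63614976 = 0.6219.
Therefore phi_{22} = 0.6219.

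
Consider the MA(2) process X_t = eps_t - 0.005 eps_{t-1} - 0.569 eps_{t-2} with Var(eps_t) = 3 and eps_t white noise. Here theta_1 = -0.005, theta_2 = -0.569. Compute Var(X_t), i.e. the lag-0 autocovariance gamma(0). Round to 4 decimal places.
\gamma(0) = 3.9714

For an MA(q) process X_t = eps_t + sum_i theta_i eps_{t-i} with
Var(eps_t) = sigma^2, the variance is
  gamma(0) = sigma^2 * (1 + sum_i theta_i^2).
  sum_i theta_i^2 = (-0.005)^2 + (-0.569)^2 = 0.000025 + 0.323761 = 0.323786.
  gamma(0) = 3 * (1 + 0.323786) = 3 * 1.323786 = 3.971358, which rounds to 3.9714.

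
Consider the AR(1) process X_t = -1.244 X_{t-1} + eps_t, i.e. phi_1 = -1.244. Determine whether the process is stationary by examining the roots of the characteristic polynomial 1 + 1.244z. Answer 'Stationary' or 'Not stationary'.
\text{Not stationary}

The AR(p) characteristic polynomial is P(z) = 1 + 1.244z.
Stationarity requires all roots to lie outside the unit circle, i.e. |z| > 1 for every root.
This is linear in z: 1 + (1.244) z = 0  =>  z = -1/(1.244) = -0.803859,  |z| = 0.803859.
Moduli of all roots: 0.8039.
All moduli strictly greater than 1? No.
Verdict: Not stationary.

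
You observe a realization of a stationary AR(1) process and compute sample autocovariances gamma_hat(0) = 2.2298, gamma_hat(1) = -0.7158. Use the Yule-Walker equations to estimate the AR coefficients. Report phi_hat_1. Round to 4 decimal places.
\hat\phi_{1} = -0.3210

The Yule-Walker equations for an AR(p) process read, in matrix form,
  Gamma_p phi = r_p,   with   (Gamma_p)_{ij} = gamma(|i - j|),
                       (r_p)_i = gamma(i),   i,j = 1..p.
Substitute the sample gammas (Toeplitz matrix and right-hand side of size 1):
  Gamma_p = [[2.2298]]
  r_p     = [-0.7158]
With p = 1 this is the single equation gamma(0) phi_1 = gamma(1):
  phi_hat_1 = gamma(1) / gamma(0) = -0.7158 / 2.2298 = -0.3210.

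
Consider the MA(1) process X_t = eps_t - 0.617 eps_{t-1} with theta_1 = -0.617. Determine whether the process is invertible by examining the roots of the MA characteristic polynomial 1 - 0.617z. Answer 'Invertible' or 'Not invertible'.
\text{Invertible}

The MA(q) characteristic polynomial is P(z) = 1 - 0.617z.
Invertibility requires all roots to lie outside the unit circle, i.e. |z| > 1 for every root.
This is linear in z: 1 + (-0.617) z = 0  =>  z = -1/(-0.617) = 1.620746,  |z| = 1.620746.
Moduli of all roots: 1.6207.
All moduli strictly greater than 1? Yes.
Verdict: Invertible.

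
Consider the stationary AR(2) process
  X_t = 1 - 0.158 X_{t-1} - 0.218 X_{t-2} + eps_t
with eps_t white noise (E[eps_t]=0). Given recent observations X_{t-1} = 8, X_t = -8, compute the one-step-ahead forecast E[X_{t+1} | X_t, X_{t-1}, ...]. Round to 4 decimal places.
E[X_{t+1} \mid \mathcal F_t] = 0.5200

For an AR(p) model X_t = c + sum_i phi_i X_{t-i} + eps_t, the
one-step-ahead conditional mean is
  E[X_{t+1} | X_t, ...] = c + sum_i phi_i X_{t+1-i}.
Substitute known values:
  E[X_{t+1} | ...] = 1 + (-0.158) * (-8) + (-0.218) * (8)
                   = 0.5200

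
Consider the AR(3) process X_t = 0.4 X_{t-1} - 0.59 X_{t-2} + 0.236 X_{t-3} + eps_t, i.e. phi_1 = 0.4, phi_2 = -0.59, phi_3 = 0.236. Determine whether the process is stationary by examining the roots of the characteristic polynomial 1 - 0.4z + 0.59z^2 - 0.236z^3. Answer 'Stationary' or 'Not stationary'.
\text{Stationary}

The AR(p) characteristic polynomial is P(z) = 1 - 0.4z + 0.59z^2 - 0.236z^3.
Stationarity requires all roots to lie outside the unit circle, i.e. |z| > 1 for every root.
Degree 3: look for a simple real root z0 first, then factor out (1 - z/z0) and solve the remaining quadratic.
Testing z0 = 2.5: P(2.5) = 1 + (-0.4)(2.5) + (0.59)(2.5)^2 + (-0.236)(2.5)^3
  = 1 + (-1) + (3.6875) + (-3.6875) = 0.  So z_0 = 2.5 is a root, |z_0| = 2.5.
Divide out the factor (1 - 0.4 z) = (1 - z/z0) (since 1/z0 = 0.4):
  P(z) = (1 - 0.4 z)(1 + (0) z + (0.59) z^2)
  [check: z-coef 0 - (0.4) = -0.4; z^2-coef 0.59 - (0.4)(0) = 0.59; z^3-coef -(0.4)(0.59) = -0.236.]
Remaining roots from the quadratic factor 1 + (0) z + (0.59) z^2:
  Set 1 + (0) z + (0.59) z^2 = 0, i.e. a z^2 + b z + c = 0 with a = 0.59, b = 0, c = 1.
  Discriminant D = b^2 - 4ac = (0)^2 - 4*(0.59)*1 = 0 - (2.36) = -2.36.
  D < 0, so the roots are the complex-conjugate pair z = (-b +/- i sqrt(-D)) / (2a) = 0 +/- 1.3019i.
  For a conjugate pair |z|^2 = z * conj(z) = (product of roots) = c/a = 1/(0.59) = 1.694915, so |z| = sqrt(1.694915) = 1.3019 for both roots.
Moduli of all roots: 2.5000, 1.3019, 1.3019.
All moduli strictly greater than 1? Yes.
Verdict: Stationary.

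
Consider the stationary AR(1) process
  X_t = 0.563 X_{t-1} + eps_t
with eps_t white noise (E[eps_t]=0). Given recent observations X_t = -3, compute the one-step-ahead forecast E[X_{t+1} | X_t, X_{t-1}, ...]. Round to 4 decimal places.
E[X_{t+1} \mid \mathcal F_t] = -1.6890

For an AR(p) model X_t = c + sum_i phi_i X_{t-i} + eps_t, the
one-step-ahead conditional mean is
  E[X_{t+1} | X_t, ...] = c + sum_i phi_i X_{t+1-i}.
Substitute known values:
  E[X_{t+1} | ...] = (0.563) * (-3)
                   = -1.6890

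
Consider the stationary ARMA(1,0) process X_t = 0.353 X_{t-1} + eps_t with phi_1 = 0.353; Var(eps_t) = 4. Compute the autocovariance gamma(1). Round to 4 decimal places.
\gamma(1) = 1.6130

Multiply the model equation by X_{t-k} and take expectations. With theta_0 = psi_0 = 1 and psi_j the MA(infinity) weights, this gives
  gamma(k) - sum_i phi_i gamma(k-i) = c_k,
  c_k = sigma^2 * sum_{j=k..q} theta_j psi_{j-k}   (c_k = 0 for k > q),
using gamma(-m) = gamma(m).
Pure AR (q = 0): c_0 = sigma^2 = 4, c_k = 0 for k >= 1.
Equations for k = 0 and k = 1 (AR order 1):
  gamma(0) = phi_1 gamma(1) + c_0
  gamma(1) = phi_1 gamma(0) + c_1
Substituting the second into the first: gamma(0) (1 - phi_1^2) = c_0 + phi_1 c_1, so
  gamma(0) = c_0 / (1 - phi_1^2) = 4 / (1 - (0.353)^2) = 4 / 0.875391 = 4.569387.
  gamma(1) = phi_1 gamma(0) = (0.353)(4.569387) = 1.612994.
Therefore gamma(1) = 1.6130 (to 4 decimal places).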